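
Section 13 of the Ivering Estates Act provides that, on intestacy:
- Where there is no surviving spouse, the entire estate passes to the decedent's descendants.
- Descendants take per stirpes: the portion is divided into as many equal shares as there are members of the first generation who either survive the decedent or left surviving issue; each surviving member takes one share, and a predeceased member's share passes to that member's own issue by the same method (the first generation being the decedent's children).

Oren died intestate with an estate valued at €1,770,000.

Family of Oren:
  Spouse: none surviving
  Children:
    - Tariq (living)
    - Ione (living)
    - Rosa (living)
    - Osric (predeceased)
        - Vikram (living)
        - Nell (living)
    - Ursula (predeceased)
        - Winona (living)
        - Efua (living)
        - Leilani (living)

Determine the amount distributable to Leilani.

The entire €1,770,000 passes to the descendants.
That amount (€1,770,000) is divided into 5 shares of €354,000: Tariq, Ione, and Rosa each take €354,000; Osric's €354,000 share passes to Osric's issue; Ursula's €354,000 share passes to Ursula's issue.
Osric's share (€354,000) is divided into 2 shares of €177,000: Vikram and Nell each take €177,000.
Ursula's share (€354,000) is divided into 3 shares of €118,000: Winona, Efua, and Leilani each take €118,000.

Leilani receives €118,000.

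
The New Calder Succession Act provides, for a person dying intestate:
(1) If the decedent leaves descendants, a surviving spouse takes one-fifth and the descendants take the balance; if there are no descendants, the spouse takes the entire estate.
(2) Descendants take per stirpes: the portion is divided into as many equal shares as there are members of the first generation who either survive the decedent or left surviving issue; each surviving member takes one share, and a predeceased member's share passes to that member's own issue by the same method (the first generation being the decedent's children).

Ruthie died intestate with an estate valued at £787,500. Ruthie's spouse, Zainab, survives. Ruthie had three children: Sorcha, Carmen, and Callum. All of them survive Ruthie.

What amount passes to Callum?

Callum receives £210,000.

Zainab takes one-fifth of £787,500 = £157,500. The remaining £630,000 passes to the descendants.
The descendants' portion (£630,000) is divided into 3 shares of £210,000: Sorcha, Carmen, and Callum each take £210,000.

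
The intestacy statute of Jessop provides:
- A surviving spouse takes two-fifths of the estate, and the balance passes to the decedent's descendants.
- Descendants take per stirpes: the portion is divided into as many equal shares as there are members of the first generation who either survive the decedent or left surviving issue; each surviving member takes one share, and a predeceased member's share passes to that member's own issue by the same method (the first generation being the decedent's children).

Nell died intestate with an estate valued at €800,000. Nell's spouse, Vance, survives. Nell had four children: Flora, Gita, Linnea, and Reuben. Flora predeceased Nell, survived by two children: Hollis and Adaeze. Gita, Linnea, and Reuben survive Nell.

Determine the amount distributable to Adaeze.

Adaeze receives €60,000.

Vance takes two-fifths of €800,000 = €320,000. The remaining €480,000 passes to the descendants.
The descendants' portion (€480,000) is divided into 4 shares of €120,000: Gita, Linnea, and Reuben each take €120,000; Flora's €120,000 share passes to Flora's issue.
Flora's share (€120,000) is divided into 2 shares of €60,000: Hollis and Adaeze each take €60,000.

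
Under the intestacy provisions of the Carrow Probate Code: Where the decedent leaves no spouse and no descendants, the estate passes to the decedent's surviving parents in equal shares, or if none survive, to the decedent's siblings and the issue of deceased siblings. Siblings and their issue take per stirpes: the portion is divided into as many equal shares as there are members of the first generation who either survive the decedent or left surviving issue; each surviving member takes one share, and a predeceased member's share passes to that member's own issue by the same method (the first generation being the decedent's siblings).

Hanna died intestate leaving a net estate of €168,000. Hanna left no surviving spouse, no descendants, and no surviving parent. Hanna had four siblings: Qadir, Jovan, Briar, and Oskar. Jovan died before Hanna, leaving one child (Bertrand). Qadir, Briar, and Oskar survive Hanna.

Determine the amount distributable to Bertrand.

Bertrand receives €42,000.

The entire €168,000 passes to the siblings and their issue.
That amount (€168,000) is divided into 4 shares of €42,000: Qadir, Briar, and Oskar each take €42,000; Jovan's €42,000 share passes to Jovan's issue.
Jovan's share (€42,000) passes entirely to Bertrand.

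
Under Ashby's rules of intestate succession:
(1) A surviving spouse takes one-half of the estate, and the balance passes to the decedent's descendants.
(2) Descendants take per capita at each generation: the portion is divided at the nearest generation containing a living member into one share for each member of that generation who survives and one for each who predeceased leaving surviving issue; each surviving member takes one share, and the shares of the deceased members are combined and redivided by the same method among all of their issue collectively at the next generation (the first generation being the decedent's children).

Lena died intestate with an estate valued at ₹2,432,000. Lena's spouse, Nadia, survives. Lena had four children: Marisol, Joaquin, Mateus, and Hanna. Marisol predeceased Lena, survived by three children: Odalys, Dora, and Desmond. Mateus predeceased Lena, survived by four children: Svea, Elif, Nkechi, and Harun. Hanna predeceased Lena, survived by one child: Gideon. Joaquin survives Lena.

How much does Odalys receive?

Nadia takes one-half of ₹2,432,000 = ₹1,216,000. The remaining ₹1,216,000 passes to the descendants.
The descendants' portion (₹1,216,000) is divided at the children's generation into 4 shares of ₹304,000. Joaquin takes ₹304,000. The 3 shares of the deceased (Marisol, Mateus, and Hanna) are combined into a pool of ₹912,000.
That pool (₹912,000) is divided at the grandchildren's generation equally among Odalys, Dora, Desmond, Svea, Elif, Nkechi, Harun, and Gideon: ₹114,000 each.

Odalys receives ₹114,000.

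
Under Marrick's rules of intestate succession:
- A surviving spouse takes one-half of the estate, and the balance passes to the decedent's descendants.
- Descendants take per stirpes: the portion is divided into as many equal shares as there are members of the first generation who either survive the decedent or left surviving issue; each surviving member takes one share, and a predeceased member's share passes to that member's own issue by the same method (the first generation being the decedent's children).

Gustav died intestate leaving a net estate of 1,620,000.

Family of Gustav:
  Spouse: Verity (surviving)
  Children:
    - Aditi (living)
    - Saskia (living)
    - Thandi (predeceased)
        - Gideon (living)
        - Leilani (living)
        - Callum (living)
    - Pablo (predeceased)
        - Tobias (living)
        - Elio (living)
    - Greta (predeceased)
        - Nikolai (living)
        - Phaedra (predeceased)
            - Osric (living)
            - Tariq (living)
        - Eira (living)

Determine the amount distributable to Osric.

Verity takes one-half of 1,620,000 = 810,000. The remaining 810,000 passes to the descendants.
The descendants' portion (810,000) is divided into 5 shares of 162,000: Aditi and Saskia each take 162,000; Thandi's 162,000 share passes to Thandi's issue; Pablo's 162,000 share passes to Pablo's issue; Greta's 162,000 share passes to Greta's issue.
Thandi's share (162,000) is divided into 3 shares of 54,000: Gideon, Leilani, and Callum each take 54,000.
Pablo's share (162,000) is divided into 2 shares of 81,000: Tobias and Elio each take 81,000.
Greta's share (162,000) is divided into 3 shares of 54,000: Nikolai and Eira each take 54,000; Phaedra's 54,000 share passes to Phaedra's issue.
Phaedra's share (54,000) is divided into 2 shares of 27,000: Osric and Tariq each take 27,000.

Osric receives 27,000.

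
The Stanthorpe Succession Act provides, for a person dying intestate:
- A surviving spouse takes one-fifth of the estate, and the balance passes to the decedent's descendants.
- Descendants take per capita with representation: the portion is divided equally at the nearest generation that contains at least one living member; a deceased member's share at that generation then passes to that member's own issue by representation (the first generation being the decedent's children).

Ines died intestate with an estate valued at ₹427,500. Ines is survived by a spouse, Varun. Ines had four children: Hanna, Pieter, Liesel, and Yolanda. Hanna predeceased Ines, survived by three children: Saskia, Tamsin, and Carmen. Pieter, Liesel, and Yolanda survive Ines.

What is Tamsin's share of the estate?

Varun takes one-fifth of ₹427,500 = ₹85,500. The remaining ₹342,000 passes to the descendants.
The descendants' portion (₹342,000) is divided into 4 shares of ₹85,500: Pieter, Liesel, and Yolanda each take ₹85,500; Hanna's ₹85,500 share passes to Hanna's issue.
Hanna's share (₹85,500) is divided into 3 shares of ₹28,500: Saskia, Tamsin, and Carmen each take ₹28,500.

Tamsin receives ₹28,500.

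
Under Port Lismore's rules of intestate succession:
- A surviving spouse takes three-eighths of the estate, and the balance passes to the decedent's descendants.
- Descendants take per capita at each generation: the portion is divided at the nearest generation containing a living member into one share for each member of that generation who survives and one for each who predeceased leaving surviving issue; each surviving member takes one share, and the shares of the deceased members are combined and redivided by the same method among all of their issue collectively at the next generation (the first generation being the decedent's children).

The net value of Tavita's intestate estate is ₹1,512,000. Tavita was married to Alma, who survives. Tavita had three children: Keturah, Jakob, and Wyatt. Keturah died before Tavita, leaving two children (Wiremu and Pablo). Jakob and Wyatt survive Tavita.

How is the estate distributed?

Alma takes three-eighths of ₹1,512,000 = ₹567,000. The remaining ₹945,000 passes to the descendants.
The descendants' portion (₹945,000) is divided at the children's generation into 3 shares of ₹315,000. Jakob and Wyatt each take ₹315,000. The remaining share for the deceased Keturah (₹315,000) is carried to the next generation.
That pool (₹315,000) is divided at the grandchildren's generation equally among Wiremu and Pablo: ₹157,500 each.

Alma: ₹567,000; Wiremu: ₹157,500; Pablo: ₹157,500; Jakob: ₹315,000; Wyatt: ₹315,000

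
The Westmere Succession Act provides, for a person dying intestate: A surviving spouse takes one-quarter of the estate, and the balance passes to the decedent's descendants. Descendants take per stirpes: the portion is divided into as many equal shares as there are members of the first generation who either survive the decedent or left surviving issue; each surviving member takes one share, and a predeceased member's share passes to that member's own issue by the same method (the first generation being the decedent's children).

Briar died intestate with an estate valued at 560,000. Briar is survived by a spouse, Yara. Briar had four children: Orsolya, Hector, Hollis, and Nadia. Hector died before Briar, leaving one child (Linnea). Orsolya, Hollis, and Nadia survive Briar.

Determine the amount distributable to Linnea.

Linnea receives 105,000.

Yara takes one-quarter of 560,000 = 140,000. The remaining 420,000 passes to the descendants.
The descendants' portion (420,000) is divided into 4 shares of 105,000: Orsolya, Hollis, and Nadia each take 105,000; Hector's 105,000 share passes to Hector's issue.
Hector's share (105,000) passes entirely to Linnea.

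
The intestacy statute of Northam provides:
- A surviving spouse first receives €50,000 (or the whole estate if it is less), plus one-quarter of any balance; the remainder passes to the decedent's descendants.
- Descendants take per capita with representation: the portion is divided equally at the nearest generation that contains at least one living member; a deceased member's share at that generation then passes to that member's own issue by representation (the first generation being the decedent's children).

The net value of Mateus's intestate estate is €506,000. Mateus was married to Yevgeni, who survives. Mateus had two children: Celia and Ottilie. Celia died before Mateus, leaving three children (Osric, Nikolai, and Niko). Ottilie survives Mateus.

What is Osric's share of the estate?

Yevgeni first takes €50,000, leaving a balance of €456,000. Yevgeni then takes one-quarter of the balance (€114,000), for a total of €164,000. The remaining €342,000 passes to the descendants.
The descendants' portion (€342,000) is divided into 2 shares of €171,000: Ottilie takes €171,000; Celia's €171,000 share passes to Celia's issue.
Celia's share (€171,000) is divided into 3 shares of €57,000: Osric, Nikolai, and Niko each take €57,000.

Osric receives €57,000.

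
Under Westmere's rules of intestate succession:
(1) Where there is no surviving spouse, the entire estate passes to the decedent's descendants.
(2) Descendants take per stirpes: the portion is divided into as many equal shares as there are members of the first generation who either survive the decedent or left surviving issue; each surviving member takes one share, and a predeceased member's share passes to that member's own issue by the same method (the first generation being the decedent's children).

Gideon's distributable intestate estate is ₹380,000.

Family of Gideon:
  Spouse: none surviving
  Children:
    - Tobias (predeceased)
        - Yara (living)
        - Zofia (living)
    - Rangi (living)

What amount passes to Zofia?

Zofia receives ₹95,000.

The entire ₹380,000 passes to the descendants.
That amount (₹380,000) is divided into 2 shares of ₹190,000: Rangi takes ₹190,000; Tobias's ₹190,000 share passes to Tobias's issue.
Tobias's share (₹190,000) is divided into 2 shares of ₹95,000: Yara and Zofia each take ₹95,000.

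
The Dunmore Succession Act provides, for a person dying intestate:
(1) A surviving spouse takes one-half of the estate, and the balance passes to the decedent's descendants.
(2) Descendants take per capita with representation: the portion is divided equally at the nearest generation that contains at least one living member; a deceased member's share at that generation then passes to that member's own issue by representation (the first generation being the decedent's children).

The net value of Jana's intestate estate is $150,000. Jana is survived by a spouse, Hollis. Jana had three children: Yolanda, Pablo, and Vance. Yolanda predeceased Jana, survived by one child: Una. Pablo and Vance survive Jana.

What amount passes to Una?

Hollis takes one-half of $150,000 = $75,000. The remaining $75,000 passes to the descendants.
The descendants' portion ($75,000) is divided into 3 shares of $25,000: Pablo and Vance each take $25,000; Yolanda's $25,000 share passes to Yolanda's issue.
Yolanda's share ($25,000) passes entirely to Una.

Una receives $25,000.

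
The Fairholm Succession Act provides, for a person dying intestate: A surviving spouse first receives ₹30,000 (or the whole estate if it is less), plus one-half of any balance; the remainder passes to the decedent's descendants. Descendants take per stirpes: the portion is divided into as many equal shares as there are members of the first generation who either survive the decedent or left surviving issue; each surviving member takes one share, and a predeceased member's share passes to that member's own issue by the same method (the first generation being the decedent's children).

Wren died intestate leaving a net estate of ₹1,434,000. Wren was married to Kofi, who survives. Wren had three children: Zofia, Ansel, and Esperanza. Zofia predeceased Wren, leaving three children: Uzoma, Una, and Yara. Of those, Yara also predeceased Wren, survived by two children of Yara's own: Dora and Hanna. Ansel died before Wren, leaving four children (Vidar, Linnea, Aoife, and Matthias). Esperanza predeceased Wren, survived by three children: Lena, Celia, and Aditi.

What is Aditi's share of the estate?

Kofi first takes ₹30,000, leaving a balance of ₹1,404,000. Kofi then takes one-half of the balance (₹702,000), for a total of ₹732,000. The remaining ₹702,000 passes to the descendants.
The descendants' portion (₹702,000) is divided into 3 shares of ₹234,000: Zofia's ₹234,000 share passes to Zofia's issue; Ansel's ₹234,000 share passes to Ansel's issue; Esperanza's ₹234,000 share passes to Esperanza's issue.
Zofia's share (₹234,000) is divided into 3 shares of ₹78,000: Uzoma and Una each take ₹78,000; Yara's ₹78,000 share passes to Yara's issue.
Yara's share (₹78,000) is divided into 2 shares of ₹39,000: Dora and Hanna each take ₹39,000.
Ansel's share (₹234,000) is divided into 4 shares of ₹58,500: Vidar, Linnea, Aoife, and Matthias each take ₹58,500.
Esperanza's share (₹234,000) is divided into 3 shares of ₹78,000: Lena, Celia, and Aditi each take ₹78,000.

Aditi receives ₹78,000.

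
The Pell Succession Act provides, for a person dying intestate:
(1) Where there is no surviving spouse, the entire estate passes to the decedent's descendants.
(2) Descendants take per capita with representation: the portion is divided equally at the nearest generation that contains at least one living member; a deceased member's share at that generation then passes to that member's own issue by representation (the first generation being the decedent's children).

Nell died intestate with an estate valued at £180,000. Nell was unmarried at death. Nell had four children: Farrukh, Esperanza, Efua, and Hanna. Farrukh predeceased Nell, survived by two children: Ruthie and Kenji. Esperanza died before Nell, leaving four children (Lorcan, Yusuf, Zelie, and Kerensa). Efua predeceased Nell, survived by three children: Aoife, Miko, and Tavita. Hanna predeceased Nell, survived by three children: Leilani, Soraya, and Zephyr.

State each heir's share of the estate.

The entire £180,000 passes to the descendants.
No child survives, so the initial division is made at the grandchildren's generation.
That amount (£180,000) is divided into 12 shares of £15,000: Ruthie, Kenji, Lorcan, Yusuf, Zelie, Kerensa, Aoife, Miko, Tavita, Leilani, Soraya, and Zephyr each take £15,000.

Ruthie: £15,000; Kenji: £15,000; Lorcan: £15,000; Yusuf: £15,000; Zelie: £15,000; Kerensa: £15,000; Aoife: £15,000; Miko: £15,000; Tavita: £15,000; Leilani: £15,000; Soraya: £15,000; Zephyr: £15,000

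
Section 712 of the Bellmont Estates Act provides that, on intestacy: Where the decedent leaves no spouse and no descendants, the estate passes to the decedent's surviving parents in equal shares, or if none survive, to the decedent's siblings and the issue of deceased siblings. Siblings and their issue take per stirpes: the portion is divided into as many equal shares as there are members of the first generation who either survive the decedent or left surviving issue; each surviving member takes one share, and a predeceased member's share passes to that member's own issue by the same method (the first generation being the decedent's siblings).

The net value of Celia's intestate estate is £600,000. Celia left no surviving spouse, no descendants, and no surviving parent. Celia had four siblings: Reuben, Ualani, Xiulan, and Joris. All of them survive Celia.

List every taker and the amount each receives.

The entire £600,000 passes to the siblings and their issue.
That amount (£600,000) is divided into 4 shares of £150,000: Reuben, Ualani, Xiulan, and Joris each take £150,000.

Reuben: £150,000; Ualani: £150,000; Xiulan: £150,000; Joris: £150,000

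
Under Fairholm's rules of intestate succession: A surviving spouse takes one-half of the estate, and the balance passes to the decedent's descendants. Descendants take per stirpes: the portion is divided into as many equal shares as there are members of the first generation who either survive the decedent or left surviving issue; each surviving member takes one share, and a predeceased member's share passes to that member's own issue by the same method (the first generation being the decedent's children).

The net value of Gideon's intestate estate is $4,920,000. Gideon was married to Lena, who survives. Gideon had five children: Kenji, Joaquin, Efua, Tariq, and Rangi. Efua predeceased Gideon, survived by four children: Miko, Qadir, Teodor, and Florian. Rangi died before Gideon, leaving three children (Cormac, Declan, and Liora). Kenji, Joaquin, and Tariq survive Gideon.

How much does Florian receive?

Lena takes one-half of $4,920,000 = $2,460,000. The remaining $2,460,000 passes to the descendants.
The descendants' portion ($2,460,000) is divided into 5 shares of $492,000: Kenji, Joaquin, and Tariq each take $492,000; Efua's $492,000 share passes to Efua's issue; Rangi's $492,000 share passes to Rangi's issue.
Efua's share ($492,000) is divided into 4 shares of $123,000: Miko, Qadir, Teodor, and Florian each take $123,000.
Rangi's share ($492,000) is divided into 3 shares of $164,000: Cormac, Declan, and Liora each take $164,000.

Florian receives $123,000.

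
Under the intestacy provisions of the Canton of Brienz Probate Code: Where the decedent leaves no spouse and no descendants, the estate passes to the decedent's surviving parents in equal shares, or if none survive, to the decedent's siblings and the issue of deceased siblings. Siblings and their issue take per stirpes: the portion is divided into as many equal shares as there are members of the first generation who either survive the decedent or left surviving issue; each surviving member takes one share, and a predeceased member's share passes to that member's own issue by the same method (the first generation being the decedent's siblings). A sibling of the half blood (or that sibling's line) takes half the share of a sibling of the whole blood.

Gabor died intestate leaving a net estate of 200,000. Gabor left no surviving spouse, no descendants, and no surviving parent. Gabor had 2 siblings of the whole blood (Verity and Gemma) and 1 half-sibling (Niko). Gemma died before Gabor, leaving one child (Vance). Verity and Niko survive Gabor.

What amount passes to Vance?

The entire 200,000 passes to the siblings and their issue.
Counting each half-blood sibling's line as half a unit, there are 5/2 units in 200,000, so one unit is 80,000. Whole-blood lines (Verity and Gemma) take 80,000 each; half-blood lines (Niko) take 40,000 each.
Gemma's share (80,000) passes entirely to Vance.

Vance receives 80,000.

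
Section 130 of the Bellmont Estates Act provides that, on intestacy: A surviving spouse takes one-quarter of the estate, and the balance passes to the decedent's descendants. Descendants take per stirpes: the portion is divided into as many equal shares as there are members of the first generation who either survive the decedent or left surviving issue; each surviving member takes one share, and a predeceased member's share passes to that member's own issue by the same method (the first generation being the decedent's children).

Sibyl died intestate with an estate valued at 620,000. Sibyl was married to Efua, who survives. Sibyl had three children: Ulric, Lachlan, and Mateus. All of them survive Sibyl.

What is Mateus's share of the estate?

Efua takes one-quarter of 620,000 = 155,000. The remaining 465,000 passes to the descendants.
The descendants' portion (465,000) is divided into 3 shares of 155,000: Ulric, Lachlan, and Mateus each take 155,000.

Mateus receives 155,000.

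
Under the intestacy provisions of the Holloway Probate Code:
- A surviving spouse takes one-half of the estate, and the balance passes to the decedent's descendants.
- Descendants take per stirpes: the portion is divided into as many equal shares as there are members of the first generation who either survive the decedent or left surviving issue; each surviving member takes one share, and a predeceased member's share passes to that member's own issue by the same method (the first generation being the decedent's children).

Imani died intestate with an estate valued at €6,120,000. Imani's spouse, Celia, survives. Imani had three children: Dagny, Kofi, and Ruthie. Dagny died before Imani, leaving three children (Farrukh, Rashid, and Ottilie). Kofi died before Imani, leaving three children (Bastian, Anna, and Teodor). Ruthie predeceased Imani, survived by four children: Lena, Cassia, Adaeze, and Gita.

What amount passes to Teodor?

Teodor receives €340,000.

Celia takes one-half of €6,120,000 = €3,060,000. The remaining €3,060,000 passes to the descendants.
The descendants' portion (€3,060,000) is divided into 3 shares of €1,020,000: Dagny's €1,020,000 share passes to Dagny's issue; Kofi's €1,020,000 share passes to Kofi's issue; Ruthie's €1,020,000 share passes to Ruthie's issue.
Dagny's share (€1,020,000) is divided into 3 shares of €340,000: Farrukh, Rashid, and Ottilie each take €340,000.
Kofi's share (€1,020,000) is divided into 3 shares of €340,000: Bastian, Anna, and Teodor each take €340,000.
Ruthie's share (€1,020,000) is divided into 4 shares of €255,000: Lena, Cassia, Adaeze, and Gita each take €255,000.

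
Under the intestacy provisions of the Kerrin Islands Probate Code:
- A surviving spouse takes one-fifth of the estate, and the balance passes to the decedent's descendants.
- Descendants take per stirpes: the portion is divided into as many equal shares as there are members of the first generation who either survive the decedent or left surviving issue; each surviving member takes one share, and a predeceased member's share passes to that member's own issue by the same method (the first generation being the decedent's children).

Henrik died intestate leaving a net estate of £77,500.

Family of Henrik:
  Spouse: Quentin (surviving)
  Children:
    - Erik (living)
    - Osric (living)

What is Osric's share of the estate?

Quentin takes one-fifth of £77,500 = £15,500. The remaining £62,000 passes to the descendants.
The descendants' portion (£62,000) is divided into 2 shares of £31,000: Erik and Osric each take £31,000.

Osric receives £31,000.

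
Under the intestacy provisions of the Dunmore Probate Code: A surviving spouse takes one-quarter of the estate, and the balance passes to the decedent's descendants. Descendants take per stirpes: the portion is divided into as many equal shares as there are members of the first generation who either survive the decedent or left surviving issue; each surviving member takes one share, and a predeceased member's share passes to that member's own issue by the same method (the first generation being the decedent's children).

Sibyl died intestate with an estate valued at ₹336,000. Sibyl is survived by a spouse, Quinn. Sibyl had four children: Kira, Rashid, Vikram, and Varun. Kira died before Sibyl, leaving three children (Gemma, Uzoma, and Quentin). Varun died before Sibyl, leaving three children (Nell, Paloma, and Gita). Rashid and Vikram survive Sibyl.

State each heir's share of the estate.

Quinn: ₹84,000; Gemma: ₹21,000; Uzoma: ₹21,000; Quentin: ₹21,000; Rashid: ₹63,000; Vikram: ₹63,000; Nell: ₹21,000; Paloma: ₹21,000; Gita: ₹21,000

Quinn takes one-quarter of ₹336,000 = ₹84,000. The remaining ₹252,000 passes to the descendants.
The descendants' portion (₹252,000) is divided into 4 shares of ₹63,000: Rashid and Vikram each take ₹63,000; Kira's ₹63,000 share passes to Kira's issue; Varun's ₹63,000 share passes to Varun's issue.
Kira's share (₹63,000) is divided into 3 shares of ₹21,000: Gemma, Uzoma, and Quentin each take ₹21,000.
Varun's share (₹63,000) is divided into 3 shares of ₹21,000: Nell, Paloma, and Gita each take ₹21,000.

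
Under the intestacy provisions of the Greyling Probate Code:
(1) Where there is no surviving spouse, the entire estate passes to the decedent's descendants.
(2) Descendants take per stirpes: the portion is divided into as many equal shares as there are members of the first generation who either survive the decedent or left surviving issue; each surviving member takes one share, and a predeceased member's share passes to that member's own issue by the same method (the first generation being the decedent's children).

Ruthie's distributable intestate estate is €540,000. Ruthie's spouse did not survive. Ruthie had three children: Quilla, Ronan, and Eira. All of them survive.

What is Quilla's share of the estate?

Quilla receives €180,000.

The entire €540,000 passes to the descendants.
That amount (€540,000) is divided into 3 shares of €180,000: Quilla, Ronan, and Eira each take €180,000.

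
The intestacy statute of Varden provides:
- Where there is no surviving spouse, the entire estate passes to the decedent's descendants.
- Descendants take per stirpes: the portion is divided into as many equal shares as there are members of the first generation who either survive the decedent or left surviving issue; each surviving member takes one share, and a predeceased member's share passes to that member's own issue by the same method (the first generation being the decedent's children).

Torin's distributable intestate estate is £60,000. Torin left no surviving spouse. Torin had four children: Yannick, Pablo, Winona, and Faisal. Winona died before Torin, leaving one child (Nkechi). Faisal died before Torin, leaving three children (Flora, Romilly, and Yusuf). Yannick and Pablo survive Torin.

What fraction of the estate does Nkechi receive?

The entire £60,000 passes to the descendants.
That amount (£60,000) is divided into 4 shares of £15,000: Yannick and Pablo each take £15,000; Winona's £15,000 share passes to Winona's issue; Faisal's £15,000 share passes to Faisal's issue.
Winona's share (£15,000) passes entirely to Nkechi.
Faisal's share (£15,000) is divided into 3 shares of £5,000: Flora, Romilly, and Yusuf each take £5,000.

Nkechi receives 1/4 of the estate.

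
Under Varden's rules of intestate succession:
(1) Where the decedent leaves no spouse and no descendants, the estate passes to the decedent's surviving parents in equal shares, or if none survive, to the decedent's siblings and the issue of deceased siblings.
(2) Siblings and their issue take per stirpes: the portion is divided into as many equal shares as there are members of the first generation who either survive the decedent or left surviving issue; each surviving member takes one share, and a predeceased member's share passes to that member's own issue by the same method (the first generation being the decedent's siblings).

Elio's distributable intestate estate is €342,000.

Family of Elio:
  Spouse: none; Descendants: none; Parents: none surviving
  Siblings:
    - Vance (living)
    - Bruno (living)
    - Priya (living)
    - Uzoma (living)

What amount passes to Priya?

Priya receives €85,500.

The entire €342,000 passes to the siblings and their issue.
That amount (€342,000) is divided into 4 shares of €85,500: Vance, Bruno, Priya, and Uzoma each take €85,500.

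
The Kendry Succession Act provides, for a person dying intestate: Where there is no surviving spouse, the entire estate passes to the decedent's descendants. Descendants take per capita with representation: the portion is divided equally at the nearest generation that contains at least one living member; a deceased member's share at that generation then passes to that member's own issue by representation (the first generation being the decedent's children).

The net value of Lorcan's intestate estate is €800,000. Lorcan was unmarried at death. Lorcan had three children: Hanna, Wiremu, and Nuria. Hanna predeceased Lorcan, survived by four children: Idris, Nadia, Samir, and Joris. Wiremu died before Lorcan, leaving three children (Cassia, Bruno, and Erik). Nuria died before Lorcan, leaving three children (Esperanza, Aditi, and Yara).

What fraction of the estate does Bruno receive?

The entire €800,000 passes to the descendants.
No child survives, so the initial division is made at the grandchildren's generation.
That amount (€800,000) is divided into 10 shares of €80,000: Idris, Nadia, Samir, Joris, Cassia, Bruno, Erik, Esperanza, Aditi, and Yara each take €80,000.

Bruno receives 1/10 of the estate.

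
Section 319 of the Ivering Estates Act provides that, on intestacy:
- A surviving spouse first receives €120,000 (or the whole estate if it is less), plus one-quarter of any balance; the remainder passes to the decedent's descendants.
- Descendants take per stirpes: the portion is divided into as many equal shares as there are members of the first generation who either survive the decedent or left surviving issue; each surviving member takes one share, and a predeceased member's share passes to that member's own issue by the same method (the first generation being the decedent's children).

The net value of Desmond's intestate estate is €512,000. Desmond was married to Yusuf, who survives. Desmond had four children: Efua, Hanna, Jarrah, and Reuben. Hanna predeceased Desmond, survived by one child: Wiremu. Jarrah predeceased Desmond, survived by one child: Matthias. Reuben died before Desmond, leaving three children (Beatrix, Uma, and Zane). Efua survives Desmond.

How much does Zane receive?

Zane receives €24,500.

Yusuf first takes €120,000, leaving a balance of €392,000. Yusuf then takes one-quarter of the balance (€98,000), for a total of €218,000. The remaining €294,000 passes to the descendants.
The descendants' portion (€294,000) is divided into 4 shares of €73,500: Efua takes €73,500; Hanna's €73,500 share passes to Hanna's issue; Jarrah's €73,500 share passes to Jarrah's issue; Reuben's €73,500 share passes to Reuben's issue.
Hanna's share (€73,500) passes entirely to Wiremu.
Jarrah's share (€73,500) passes entirely to Matthias.
Reuben's share (€73,500) is divided into 3 shares of €24,500: Beatrix, Uma, and Zane each take €24,500.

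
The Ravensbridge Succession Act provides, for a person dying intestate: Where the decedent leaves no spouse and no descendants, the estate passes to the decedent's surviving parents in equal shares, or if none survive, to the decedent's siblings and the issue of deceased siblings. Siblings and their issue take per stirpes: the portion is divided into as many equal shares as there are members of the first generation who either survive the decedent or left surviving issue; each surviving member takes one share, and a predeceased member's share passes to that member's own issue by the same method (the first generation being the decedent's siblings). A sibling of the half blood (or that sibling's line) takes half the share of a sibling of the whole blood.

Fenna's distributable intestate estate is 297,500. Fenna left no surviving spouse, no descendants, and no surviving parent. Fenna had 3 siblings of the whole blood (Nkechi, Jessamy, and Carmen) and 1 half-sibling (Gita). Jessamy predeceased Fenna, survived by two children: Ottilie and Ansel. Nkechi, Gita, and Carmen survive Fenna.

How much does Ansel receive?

Ansel receives 42,500.

The entire 297,500 passes to the siblings and their issue.
Counting each half-blood sibling's line as half a unit, there are 7/2 units in 297,500, so one unit is 85,000. Whole-blood lines (Nkechi, Jessamy, and Carmen) take 85,000 each; half-blood lines (Gita) take 42,500 each.
Jessamy's share (85,000) is divided into 2 shares of 42,500: Ottilie and Ansel each take 42,500.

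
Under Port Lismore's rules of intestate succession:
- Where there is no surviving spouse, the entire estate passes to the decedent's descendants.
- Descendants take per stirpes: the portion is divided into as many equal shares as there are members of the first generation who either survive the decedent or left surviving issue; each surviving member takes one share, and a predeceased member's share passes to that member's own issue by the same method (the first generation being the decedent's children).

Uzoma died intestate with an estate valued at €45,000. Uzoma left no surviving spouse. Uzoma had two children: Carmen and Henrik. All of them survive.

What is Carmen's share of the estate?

Carmen receives €22,500.

The entire €45,000 passes to the descendants.
That amount (€45,000) is divided into 2 shares of €22,500: Carmen and Henrik each take €22,500.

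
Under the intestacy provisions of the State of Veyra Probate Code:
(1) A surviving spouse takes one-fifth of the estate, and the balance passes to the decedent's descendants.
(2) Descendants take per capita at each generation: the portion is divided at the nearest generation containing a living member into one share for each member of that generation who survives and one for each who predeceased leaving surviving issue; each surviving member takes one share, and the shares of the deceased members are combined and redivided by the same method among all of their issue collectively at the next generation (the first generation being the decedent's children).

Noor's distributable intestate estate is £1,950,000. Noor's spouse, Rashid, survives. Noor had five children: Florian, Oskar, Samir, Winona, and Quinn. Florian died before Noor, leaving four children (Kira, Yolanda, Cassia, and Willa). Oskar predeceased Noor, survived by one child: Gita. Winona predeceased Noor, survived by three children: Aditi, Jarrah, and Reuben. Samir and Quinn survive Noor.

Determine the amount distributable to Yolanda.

Rashid takes one-fifth of £1,950,000 = £390,000. The remaining £1,560,000 passes to the descendants.
The descendants' portion (£1,560,000) is divided at the children's generation into 5 shares of £312,000. Samir and Quinn each take £312,000. The 3 shares of the deceased (Florian, Oskar, and Winona) are combined into a pool of £936,000.
That pool (£936,000) is divided at the grandchildren's generation equally among Kira, Yolanda, Cassia, Willa, Gita, Aditi, Jarrah, and Reuben: £117,000 each.

Yolanda receives £117,000.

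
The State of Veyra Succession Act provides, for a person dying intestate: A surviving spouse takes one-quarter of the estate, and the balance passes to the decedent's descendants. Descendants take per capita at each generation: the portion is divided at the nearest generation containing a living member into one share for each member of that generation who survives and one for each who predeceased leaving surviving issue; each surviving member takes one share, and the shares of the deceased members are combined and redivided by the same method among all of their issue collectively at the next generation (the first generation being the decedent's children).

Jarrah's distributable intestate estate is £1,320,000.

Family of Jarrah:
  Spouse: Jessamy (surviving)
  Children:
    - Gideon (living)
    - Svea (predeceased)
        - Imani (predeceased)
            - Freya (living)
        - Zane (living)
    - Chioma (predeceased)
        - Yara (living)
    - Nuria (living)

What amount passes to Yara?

Jessamy takes one-quarter of £1,320,000 = £330,000. The remaining £990,000 passes to the descendants.
The descendants' portion (£990,000) is divided at the children's generation into 4 shares of £247,500. Gideon and Nuria each take £247,500. The 2 shares of the deceased (Svea and Chioma) are combined into a pool of £495,000.
That pool (£495,000) is divided at the grandchildren's generation into 3 shares of £165,000. Zane and Yara each take £165,000. The remaining share for the deceased Imani (£165,000) is carried to the next generation.
That pool (£165,000) passes entirely to Freya, the sole taker at the great-grandchildren's generation.

Yara receives £165,000.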